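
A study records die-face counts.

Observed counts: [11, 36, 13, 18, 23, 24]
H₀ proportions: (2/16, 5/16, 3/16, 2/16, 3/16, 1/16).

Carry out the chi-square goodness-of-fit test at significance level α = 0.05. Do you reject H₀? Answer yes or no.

reject H₀: yes

n = 125; E_i = n·p_i = [15.62, 39.06, 23.44, 15.62, 23.44, 7.81]
χ² = (11−15.62)²/15.62 + (36−39.06)²/39.06 + (13−23.44)²/23.44 + (18−15.62)²/15.62 + (23−23.44)²/23.44 + (24−7.81)²/7.81 = 40.1669
df = 5
p-value (upper-tail) = 0.00000
At α=0.05: p < α → reject H₀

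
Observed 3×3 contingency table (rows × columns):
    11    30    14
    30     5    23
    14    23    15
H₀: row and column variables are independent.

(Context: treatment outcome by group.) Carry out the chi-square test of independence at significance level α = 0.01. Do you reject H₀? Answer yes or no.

reject H₀: yes

Row totals [55, 58, 52], col totals [55, 58, 52], n=165
χ² = (11−18.33)²/18.33 + (30−19.33)²/19.33 + (14−17.33)²/17.33 + (30−19.33)²/19.33 + (5−20.39)²/20.39 + (23−18.28)²/18.28 + (14−17.33)²/17.33 + (23−18.28)²/18.28 + (15−16.39)²/16.39 = 30.1560
df = 4
p-value (upper-tail) = 0.00000
At α=0.01: p < α → reject H₀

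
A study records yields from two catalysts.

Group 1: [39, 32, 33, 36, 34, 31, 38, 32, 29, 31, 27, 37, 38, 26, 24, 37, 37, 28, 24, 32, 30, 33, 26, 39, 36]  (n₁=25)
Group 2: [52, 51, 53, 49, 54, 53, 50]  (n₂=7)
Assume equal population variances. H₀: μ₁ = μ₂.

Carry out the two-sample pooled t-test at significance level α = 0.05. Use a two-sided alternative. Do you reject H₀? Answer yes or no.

reject H₀: yes

x̄₁=32.360, s₁=4.725, n₁=25
x̄₂=51.714, s₂=1.799, n₂=7
s_p² = [24·4.725² + 6·1.799²]/30 = 18.5063
SE = √(s_p²·(1/25+1/7)) = 1.8396
t = (32.360−51.714)/1.8396 = -10.5211
df = 30
p-value (two-sided) = 0.00000
At α=0.05: p < α → reject H₀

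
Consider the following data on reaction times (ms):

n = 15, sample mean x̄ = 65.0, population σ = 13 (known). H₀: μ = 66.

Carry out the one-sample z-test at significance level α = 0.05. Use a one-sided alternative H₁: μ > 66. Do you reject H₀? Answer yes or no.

reject H₀: no

SE = σ/√n = 13/√15 = 3.3566
z = (x̄−μ₀)/SE = (65.0−66)/3.3566 = -0.2979
p-value (one-sided, H₁ greater) = 0.61712
At α=0.05: p ≥ α → fail to reject H₀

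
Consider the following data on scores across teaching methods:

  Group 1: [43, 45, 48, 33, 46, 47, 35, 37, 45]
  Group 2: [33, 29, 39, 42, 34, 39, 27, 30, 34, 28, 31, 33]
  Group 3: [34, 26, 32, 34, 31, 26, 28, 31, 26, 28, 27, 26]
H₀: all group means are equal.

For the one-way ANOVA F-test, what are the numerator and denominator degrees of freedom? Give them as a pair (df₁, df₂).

degrees of freedom = [2, 30]

k = 3 groups, N = 33 total
df = (k−1, N−k) = (3−1, 33−3) = (2, 30)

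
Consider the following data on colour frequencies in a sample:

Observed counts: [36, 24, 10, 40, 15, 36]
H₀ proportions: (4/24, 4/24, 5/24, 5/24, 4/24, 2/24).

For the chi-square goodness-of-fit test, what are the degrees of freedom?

degrees of freedom = 5

df = k − 1 = 6 − 1 = 5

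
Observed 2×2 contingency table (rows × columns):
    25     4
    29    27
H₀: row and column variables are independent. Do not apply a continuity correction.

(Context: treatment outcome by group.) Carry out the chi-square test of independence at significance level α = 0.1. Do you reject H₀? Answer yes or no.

Row totals [29, 56], col totals [54, 31], n=85
χ² = (25−18.42)²/18.42 + (4−10.58)²/10.58 + (29−35.58)²/35.58 + (27−20.42)²/20.42 = 9.7701
df = 1
p-value (upper-tail) = 0.00177
At α=0.1: p < α → reject H₀

reject H₀: yes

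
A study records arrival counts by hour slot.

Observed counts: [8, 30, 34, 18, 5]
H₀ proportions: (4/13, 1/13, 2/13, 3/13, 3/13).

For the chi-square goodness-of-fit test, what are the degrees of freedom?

df = k − 1 = 5 − 1 = 4

degrees of freedom = 4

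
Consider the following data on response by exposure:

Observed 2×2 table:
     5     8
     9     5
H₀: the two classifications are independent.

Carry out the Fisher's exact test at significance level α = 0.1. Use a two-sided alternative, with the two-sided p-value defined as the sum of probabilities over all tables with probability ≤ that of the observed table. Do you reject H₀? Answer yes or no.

Margins: r₁=13, r₂=14, c₁=14, c₂=13, n=27
p_obs = C(13,5)·C(14,9)/C(27,14); sum pmf over tables with pmf ≤ p_obs
p-value (two-sided) = 0.25680
At α=0.1: p ≥ α → fail to reject H₀

reject H₀: no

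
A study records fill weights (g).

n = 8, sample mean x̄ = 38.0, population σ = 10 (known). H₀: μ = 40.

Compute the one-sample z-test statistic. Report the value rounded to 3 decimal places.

SE = σ/√n = 10/√8 = 3.5355
z = (x̄−μ₀)/SE = (38.0−40)/3.5355 = -0.5657

test statistic = -0.566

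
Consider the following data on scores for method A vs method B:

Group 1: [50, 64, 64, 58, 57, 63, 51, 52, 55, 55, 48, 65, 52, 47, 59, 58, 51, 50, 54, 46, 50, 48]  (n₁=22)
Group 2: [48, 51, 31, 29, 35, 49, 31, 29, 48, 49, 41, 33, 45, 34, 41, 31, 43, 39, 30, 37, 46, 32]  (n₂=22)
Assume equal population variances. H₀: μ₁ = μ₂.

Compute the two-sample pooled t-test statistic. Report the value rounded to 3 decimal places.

x̄₁=54.409, s₁=5.877, n₁=22
x̄₂=38.727, s₂=7.611, n₂=22
s_p² = [21·5.877² + 21·7.611²]/42 = 46.2305
SE = √(s_p²·(1/22+1/22)) = 2.0501
t = (54.409−38.727)/2.0501 = 7.6494
df = 42

test statistic = 7.649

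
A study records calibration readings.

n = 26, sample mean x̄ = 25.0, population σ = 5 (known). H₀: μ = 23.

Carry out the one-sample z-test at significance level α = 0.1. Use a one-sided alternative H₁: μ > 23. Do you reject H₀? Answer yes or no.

SE = σ/√n = 5/√26 = 0.9806
z = (x̄−μ₀)/SE = (25.0−23)/0.9806 = 2.0396
p-value (one-sided, H₁ greater) = 0.02069
At α=0.1: p < α → reject H₀

reject H₀: yes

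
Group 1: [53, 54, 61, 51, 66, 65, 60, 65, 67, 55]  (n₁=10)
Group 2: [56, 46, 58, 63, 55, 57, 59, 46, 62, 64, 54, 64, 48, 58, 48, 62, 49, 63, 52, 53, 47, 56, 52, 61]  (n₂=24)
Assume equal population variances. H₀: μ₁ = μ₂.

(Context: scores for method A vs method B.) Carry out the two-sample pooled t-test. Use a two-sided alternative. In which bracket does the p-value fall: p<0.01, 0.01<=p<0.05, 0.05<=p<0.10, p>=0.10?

p-value bracket: 0.05<=p<0.10

x̄₁=59.700, s₁=6.019, n₁=10
x̄₂=55.542, s₂=6.043, n₂=24
s_p² = [9·6.019² + 23·6.043²]/32 = 36.4393
SE = √(s_p²·(1/10+1/24)) = 2.2721
t = (59.700−55.542)/2.2721 = 1.8302
df = 32
p-value (two-sided) = 0.07655
→ bracket: 0.05<=p<0.10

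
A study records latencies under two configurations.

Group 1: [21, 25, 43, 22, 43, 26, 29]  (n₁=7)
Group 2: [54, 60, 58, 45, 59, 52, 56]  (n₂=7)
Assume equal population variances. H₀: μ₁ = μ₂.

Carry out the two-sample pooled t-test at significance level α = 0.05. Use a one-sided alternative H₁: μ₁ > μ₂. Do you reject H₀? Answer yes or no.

x̄₁=29.857, s₁=9.353, n₁=7
x̄₂=54.857, s₂=5.178, n₂=7
s_p² = [6·9.353² + 6·5.178²]/12 = 57.1429
SE = √(s_p²·(1/7+1/7)) = 4.0406
t = (29.857−54.857)/4.0406 = -6.1872
df = 12
p-value (one-sided, H₁ greater) = 0.99998
At α=0.05: p ≥ α → fail to reject H₀

reject H₀: no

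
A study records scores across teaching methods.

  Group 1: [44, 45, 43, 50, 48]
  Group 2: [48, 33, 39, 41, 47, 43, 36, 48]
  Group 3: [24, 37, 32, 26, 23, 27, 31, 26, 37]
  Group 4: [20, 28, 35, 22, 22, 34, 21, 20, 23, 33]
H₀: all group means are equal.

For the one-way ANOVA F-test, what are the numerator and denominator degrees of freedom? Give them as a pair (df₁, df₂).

k = 4 groups, N = 32 total
df = (k−1, N−k) = (4−1, 32−4) = (3, 28)

degrees of freedom = [3, 28]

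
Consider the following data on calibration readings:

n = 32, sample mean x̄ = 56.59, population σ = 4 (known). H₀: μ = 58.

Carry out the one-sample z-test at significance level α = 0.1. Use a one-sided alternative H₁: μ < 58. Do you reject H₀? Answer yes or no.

reject H₀: yes

SE = σ/√n = 4/√32 = 0.7071
z = (x̄−μ₀)/SE = (56.59−58)/0.7071 = -1.9940
p-value (one-sided, H₁ less) = 0.02307
At α=0.1: p < α → reject H₀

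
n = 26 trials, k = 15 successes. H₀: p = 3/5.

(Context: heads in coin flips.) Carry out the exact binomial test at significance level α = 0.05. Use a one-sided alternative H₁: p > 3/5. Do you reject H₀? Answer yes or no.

Exact binomial: n=26, k=15, p₀=3/5=0.6000
P(X≥15) from Σ C(n,i)·p₀^i·(1−p₀)^(n−i)
p-value (one-sided, H₁ greater) = 0.67368
At α=0.05: p ≥ α → fail to reject H₀

reject H₀: no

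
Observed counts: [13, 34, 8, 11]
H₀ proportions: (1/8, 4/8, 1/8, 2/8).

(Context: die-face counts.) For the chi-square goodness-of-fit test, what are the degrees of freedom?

df = k − 1 = 4 − 1 = 3

degrees of freedom = 3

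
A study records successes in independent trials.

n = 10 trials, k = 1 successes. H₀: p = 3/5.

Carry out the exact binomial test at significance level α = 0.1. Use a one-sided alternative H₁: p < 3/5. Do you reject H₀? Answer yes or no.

Exact binomial: n=10, k=1, p₀=3/5=0.6000
P(X≤1) from Σ C(n,i)·p₀^i·(1−p₀)^(n−i)
p-value (one-sided, H₁ less) = 0.00168
At α=0.1: p < α → reject H₀

reject H₀: yes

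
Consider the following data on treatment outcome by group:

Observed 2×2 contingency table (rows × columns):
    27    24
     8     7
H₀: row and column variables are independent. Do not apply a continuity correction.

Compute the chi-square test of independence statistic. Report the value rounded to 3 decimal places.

test statistic = 0.001

Row totals [51, 15], col totals [35, 31], n=66
χ² = (27−27.05)²/27.05 + (24−23.95)²/23.95 + (8−7.95)²/7.95 + (7−7.05)²/7.05 = 0.0007
df = 1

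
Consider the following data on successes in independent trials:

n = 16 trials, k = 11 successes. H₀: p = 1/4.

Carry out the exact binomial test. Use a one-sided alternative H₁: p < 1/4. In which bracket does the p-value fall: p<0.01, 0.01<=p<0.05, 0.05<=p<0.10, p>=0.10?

p-value bracket: p>=0.10

Exact binomial: n=16, k=11, p₀=1/4=0.2500
P(X≤11) from Σ C(n,i)·p₀^i·(1−p₀)^(n−i)
p-value (one-sided, H₁ less) = 0.99996
→ bracket: p>=0.10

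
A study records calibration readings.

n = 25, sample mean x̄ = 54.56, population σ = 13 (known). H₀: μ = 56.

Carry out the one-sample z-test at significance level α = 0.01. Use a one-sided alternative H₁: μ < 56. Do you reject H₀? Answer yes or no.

reject H₀: no

SE = σ/√n = 13/√25 = 2.6000
z = (x̄−μ₀)/SE = (54.56−56)/2.6000 = -0.5538
p-value (one-sided, H₁ less) = 0.28984
At α=0.01: p ≥ α → fail to reject H₀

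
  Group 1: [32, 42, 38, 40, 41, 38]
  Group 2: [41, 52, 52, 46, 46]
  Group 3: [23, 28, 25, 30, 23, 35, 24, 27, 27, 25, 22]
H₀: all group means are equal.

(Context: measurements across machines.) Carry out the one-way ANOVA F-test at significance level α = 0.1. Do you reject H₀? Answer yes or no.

reject H₀: yes

Group means [38.50, 47.40, 26.27], grand mean 34.409
SSB = Σnᵢ(x̄ᵢ−x̄)² = 1672.436; SSW = ΣΣ(x−x̄ᵢ)² = 292.882
MSB = 1672.436/2 = 836.2182; MSW = 292.882/19 = 15.4148
F = MSB/MSW = 54.2476
df = (2, 19)
p-value (upper-tail) = 0.00000
At α=0.1: p < α → reject H₀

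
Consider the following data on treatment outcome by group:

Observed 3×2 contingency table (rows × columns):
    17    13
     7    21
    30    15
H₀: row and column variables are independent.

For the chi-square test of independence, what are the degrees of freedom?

df = (r−1)(c−1) = (3−1)·(2−1) = 2

degrees of freedom = 2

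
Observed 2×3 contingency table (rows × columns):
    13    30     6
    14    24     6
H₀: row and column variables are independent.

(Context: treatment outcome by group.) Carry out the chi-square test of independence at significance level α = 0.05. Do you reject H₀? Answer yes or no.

reject H₀: no

Row totals [49, 44], col totals [27, 54, 12], n=93
χ² = (13−14.23)²/14.23 + (30−28.45)²/28.45 + (6−6.32)²/6.32 + (14−12.77)²/12.77 + (24−25.55)²/25.55 + (6−5.68)²/5.68 = 0.4361
df = 2
p-value (upper-tail) = 0.80407
At α=0.05: p ≥ α → fail to reject H₀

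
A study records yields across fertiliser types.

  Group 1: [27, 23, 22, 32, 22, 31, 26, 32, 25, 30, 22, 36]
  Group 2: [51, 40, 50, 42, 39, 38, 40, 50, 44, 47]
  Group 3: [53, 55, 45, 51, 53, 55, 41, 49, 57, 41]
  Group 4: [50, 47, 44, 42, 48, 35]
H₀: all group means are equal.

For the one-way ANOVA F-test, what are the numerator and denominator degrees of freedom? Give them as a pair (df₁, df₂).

degrees of freedom = [3, 34]

k = 4 groups, N = 38 total
df = (k−1, N−k) = (4−1, 38−4) = (3, 34)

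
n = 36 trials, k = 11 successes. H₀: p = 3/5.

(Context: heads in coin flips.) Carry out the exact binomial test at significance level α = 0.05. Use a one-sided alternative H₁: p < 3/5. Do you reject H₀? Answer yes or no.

reject H₀: yes

Exact binomial: n=36, k=11, p₀=3/5=0.6000
P(X≤11) from Σ C(n,i)·p₀^i·(1−p₀)^(n−i)
p-value (one-sided, H₁ less) = 0.00034
At α=0.05: p < α → reject H₀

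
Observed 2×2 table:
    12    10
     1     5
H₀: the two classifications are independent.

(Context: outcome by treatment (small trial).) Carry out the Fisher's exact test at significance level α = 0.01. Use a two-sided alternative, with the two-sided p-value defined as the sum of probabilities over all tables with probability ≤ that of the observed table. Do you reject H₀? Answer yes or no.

reject H₀: no

Margins: r₁=22, r₂=6, c₁=13, c₂=15, n=28
p_obs = C(22,12)·C(6,1)/C(28,13); sum pmf over tables with pmf ≤ p_obs
p-value (two-sided) = 0.17271
At α=0.01: p ≥ α → fail to reject H₀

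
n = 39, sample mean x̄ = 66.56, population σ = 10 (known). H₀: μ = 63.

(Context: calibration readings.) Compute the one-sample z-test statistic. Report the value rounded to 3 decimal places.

SE = σ/√n = 10/√39 = 1.6013
z = (x̄−μ₀)/SE = (66.56−63)/1.6013 = 2.2232

test statistic = 2.223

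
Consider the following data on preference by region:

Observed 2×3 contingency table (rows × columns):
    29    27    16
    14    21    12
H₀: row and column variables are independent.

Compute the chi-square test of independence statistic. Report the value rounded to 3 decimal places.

Row totals [72, 47], col totals [43, 48, 28], n=119
χ² = (29−26.02)²/26.02 + (27−29.04)²/29.04 + (16−16.94)²/16.94 + (14−16.98)²/16.98 + (21−18.96)²/18.96 + (12−11.06)²/11.06 = 1.3620
df = 2

test statistic = 1.362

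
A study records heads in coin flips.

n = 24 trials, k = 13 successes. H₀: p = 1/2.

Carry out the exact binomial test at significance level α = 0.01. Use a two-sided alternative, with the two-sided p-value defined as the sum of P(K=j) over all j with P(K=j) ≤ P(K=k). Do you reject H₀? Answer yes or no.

reject H₀: no

Exact binomial: n=24, k=13, p₀=1/2=0.5000
P(X=j) = C(n,j)·p₀^j·(1−p₀)^(n−j); p = Σ P(X=j) over j with P(X=j) ≤ P(X=13)
p-value (two-sided) = 0.83882
At α=0.01: p ≥ α → fail to reject H₀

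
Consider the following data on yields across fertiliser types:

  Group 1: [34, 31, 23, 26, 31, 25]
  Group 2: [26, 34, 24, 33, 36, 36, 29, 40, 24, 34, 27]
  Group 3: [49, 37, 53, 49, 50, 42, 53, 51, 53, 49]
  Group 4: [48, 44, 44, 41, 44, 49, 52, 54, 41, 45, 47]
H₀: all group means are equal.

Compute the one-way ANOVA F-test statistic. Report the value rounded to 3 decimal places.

Group means [28.33, 31.18, 48.60, 46.27], grand mean 39.684
SSB = Σnᵢ(x̄ᵢ−x̄)² = 2840.659; SSW = ΣΣ(x−x̄ᵢ)² = 807.552
MSB = 2840.659/3 = 946.8863; MSW = 807.552/34 = 23.7515
F = MSB/MSW = 39.8664
df = (3, 34)

test statistic = 39.866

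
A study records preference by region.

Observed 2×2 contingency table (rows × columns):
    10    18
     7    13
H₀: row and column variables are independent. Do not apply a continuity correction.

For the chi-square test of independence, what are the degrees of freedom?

degrees of freedom = 1

df = (r−1)(c−1) = (2−1)·(2−1) = 1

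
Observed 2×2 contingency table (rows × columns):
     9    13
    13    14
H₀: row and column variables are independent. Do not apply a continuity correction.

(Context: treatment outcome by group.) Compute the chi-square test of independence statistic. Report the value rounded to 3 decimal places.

Row totals [22, 27], col totals [22, 27], n=49
χ² = (9−9.88)²/9.88 + (13−12.12)²/12.12 + (13−12.12)²/12.12 + (14−14.88)²/14.88 = 0.2568
df = 1

test statistic = 0.257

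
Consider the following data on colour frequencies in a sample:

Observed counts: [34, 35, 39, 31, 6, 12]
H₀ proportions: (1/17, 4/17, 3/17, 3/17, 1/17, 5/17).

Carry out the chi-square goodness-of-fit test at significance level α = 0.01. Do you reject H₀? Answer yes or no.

reject H₀: yes

n = 157; E_i = n·p_i = [9.24, 36.94, 27.71, 27.71, 9.24, 46.18]
χ² = (34−9.24)²/9.24 + (35−36.94)²/36.94 + (39−27.71)²/27.71 + (31−27.71)²/27.71 + (6−9.24)²/9.24 + (12−46.18)²/46.18 = 97.9332
df = 5
p-value (upper-tail) = 0.00000
At α=0.01: p < α → reject H₀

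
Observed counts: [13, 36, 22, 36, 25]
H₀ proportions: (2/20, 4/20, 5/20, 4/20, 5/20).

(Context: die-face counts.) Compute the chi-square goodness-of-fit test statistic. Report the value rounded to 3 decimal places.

n = 132; E_i = n·p_i = [13.20, 26.40, 33.00, 26.40, 33.00]
χ² = (13−13.20)²/13.20 + (36−26.40)²/26.40 + (22−33.00)²/33.00 + (36−26.40)²/26.40 + (25−33.00)²/33.00 = 12.5909
df = 4

test statistic = 12.591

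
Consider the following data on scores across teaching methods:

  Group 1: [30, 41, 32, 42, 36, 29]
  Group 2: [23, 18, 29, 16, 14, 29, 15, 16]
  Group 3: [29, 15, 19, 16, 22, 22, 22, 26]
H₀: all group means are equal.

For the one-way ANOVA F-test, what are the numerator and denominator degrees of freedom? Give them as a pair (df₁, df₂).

degrees of freedom = [2, 19]

k = 3 groups, N = 22 total
df = (k−1, N−k) = (3−1, 22−3) = (2, 19)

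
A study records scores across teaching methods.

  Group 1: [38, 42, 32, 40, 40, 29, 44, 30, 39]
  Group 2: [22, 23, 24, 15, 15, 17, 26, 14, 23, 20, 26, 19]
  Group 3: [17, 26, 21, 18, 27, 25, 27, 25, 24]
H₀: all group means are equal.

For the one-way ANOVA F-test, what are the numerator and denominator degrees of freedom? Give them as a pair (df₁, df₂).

degrees of freedom = [2, 27]

k = 3 groups, N = 30 total
df = (k−1, N−k) = (3−1, 30−3) = (2, 27)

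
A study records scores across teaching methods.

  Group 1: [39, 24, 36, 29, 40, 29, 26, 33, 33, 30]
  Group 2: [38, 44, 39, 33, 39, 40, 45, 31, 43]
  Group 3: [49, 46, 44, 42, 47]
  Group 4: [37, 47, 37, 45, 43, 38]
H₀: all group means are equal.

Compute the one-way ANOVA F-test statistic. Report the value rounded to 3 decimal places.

test statistic = 11.357

Group means [31.90, 39.11, 45.60, 41.17], grand mean 38.200
SSB = Σnᵢ(x̄ᵢ−x̄)² = 730.978; SSW = ΣΣ(x−x̄ᵢ)² = 557.822
MSB = 730.978/3 = 243.6593; MSW = 557.822/26 = 21.4547
F = MSB/MSW = 11.3569
df = (3, 26)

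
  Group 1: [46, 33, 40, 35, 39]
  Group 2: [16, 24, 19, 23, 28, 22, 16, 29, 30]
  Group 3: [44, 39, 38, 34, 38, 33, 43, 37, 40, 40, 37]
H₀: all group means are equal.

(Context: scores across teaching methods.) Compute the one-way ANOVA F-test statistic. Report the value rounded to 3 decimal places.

Group means [38.60, 23.00, 38.45], grand mean 32.920
SSB = Σnᵢ(x̄ᵢ−x̄)² = 1383.913; SSW = ΣΣ(x−x̄ᵢ)² = 437.927
MSB = 1383.913/2 = 691.9564; MSW = 437.927/22 = 19.9058
F = MSB/MSW = 34.7616
df = (2, 22)

test statistic = 34.762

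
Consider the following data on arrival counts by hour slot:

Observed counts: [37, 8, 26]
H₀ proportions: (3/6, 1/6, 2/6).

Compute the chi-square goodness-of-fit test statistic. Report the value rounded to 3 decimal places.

n = 71; E_i = n·p_i = [35.50, 11.83, 23.67]
χ² = (37−35.50)²/35.50 + (8−11.83)²/11.83 + (26−23.67)²/23.67 = 1.5352
df = 2

test statistic = 1.535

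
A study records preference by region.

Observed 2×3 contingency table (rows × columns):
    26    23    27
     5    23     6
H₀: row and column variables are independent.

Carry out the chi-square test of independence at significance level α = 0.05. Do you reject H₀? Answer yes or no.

Row totals [76, 34], col totals [31, 46, 33], n=110
χ² = (26−21.42)²/21.42 + (23−31.78)²/31.78 + (27−22.80)²/22.80 + (5−9.58)²/9.58 + (23−14.22)²/14.22 + (6−10.20)²/10.20 = 13.5248
df = 2
p-value (upper-tail) = 0.00116
At α=0.05: p < α → reject H₀

reject H₀: yes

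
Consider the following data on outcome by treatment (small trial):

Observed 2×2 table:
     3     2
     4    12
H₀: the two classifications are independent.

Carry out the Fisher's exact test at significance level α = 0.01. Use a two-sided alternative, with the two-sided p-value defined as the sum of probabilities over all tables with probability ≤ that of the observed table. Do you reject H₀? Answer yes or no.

Margins: r₁=5, r₂=16, c₁=7, c₂=14, n=21
p_obs = C(5,3)·C(16,4)/C(21,7); sum pmf over tables with pmf ≤ p_obs
p-value (two-sided) = 0.28001
At α=0.01: p ≥ α → fail to reject H₀

reject H₀: no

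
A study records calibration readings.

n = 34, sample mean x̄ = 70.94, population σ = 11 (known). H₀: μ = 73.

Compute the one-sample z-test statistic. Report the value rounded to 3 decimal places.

SE = σ/√n = 11/√34 = 1.8865
z = (x̄−μ₀)/SE = (70.94−73)/1.8865 = -1.0920

test statistic = -1.092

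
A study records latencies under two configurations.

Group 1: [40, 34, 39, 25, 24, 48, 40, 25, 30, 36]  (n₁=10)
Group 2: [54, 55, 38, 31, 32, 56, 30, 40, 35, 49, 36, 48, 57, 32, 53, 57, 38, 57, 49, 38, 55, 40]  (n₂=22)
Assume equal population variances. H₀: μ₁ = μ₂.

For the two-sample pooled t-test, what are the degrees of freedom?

df = n₁ + n₂ − 2 = 10 + 22 − 2 = 30

degrees of freedom = 30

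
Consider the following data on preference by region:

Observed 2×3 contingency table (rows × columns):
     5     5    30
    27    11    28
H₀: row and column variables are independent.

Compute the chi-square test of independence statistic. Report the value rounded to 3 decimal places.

test statistic = 11.775

Row totals [40, 66], col totals [32, 16, 58], n=106
χ² = (5−12.08)²/12.08 + (5−6.04)²/6.04 + (30−21.89)²/21.89 + (27−19.92)²/19.92 + (11−9.96)²/9.96 + (28−36.11)²/36.11 = 11.7750
df = 2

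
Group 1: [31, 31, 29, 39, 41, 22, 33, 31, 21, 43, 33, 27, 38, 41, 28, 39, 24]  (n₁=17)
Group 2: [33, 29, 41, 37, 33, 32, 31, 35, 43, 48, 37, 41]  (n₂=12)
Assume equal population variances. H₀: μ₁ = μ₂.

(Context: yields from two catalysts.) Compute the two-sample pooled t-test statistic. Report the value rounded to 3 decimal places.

x̄₁=32.412, s₁=6.865, n₁=17
x̄₂=36.667, s₂=5.630, n₂=12
s_p² = [16·6.865² + 11·5.630²]/27 = 40.8439
SE = √(s_p²·(1/17+1/12)) = 2.4096
t = (32.412−36.667)/2.4096 = -1.7658
df = 27

test statistic = -1.766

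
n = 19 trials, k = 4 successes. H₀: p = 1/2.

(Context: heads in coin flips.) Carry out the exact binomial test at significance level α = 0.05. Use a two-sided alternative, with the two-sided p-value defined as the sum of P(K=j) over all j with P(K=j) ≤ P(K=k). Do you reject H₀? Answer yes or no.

reject H₀: yes

Exact binomial: n=19, k=4, p₀=1/2=0.5000
P(X=j) = C(n,j)·p₀^j·(1−p₀)^(n−j); p = Σ P(X=j) over j with P(X=j) ≤ P(X=4)
p-value (two-sided) = 0.01921
At α=0.05: p < α → reject H₀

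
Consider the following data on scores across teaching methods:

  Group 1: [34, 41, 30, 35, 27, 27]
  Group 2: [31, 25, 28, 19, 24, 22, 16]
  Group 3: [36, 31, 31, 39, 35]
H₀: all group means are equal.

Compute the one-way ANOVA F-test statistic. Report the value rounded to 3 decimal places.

Group means [32.33, 23.57, 34.40], grand mean 29.500
SSB = Σnᵢ(x̄ᵢ−x̄)² = 414.252; SSW = ΣΣ(x−x̄ᵢ)² = 352.248
MSB = 414.252/2 = 207.1262; MSW = 352.248/15 = 23.4832
F = MSB/MSW = 8.8202
df = (2, 15)

test statistic = 8.820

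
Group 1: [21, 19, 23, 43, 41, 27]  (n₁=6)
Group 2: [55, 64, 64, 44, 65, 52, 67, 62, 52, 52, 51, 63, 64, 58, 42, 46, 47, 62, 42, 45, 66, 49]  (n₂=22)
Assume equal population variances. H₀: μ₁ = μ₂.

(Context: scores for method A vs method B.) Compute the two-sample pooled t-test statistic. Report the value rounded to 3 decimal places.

x̄₁=29.000, s₁=10.431, n₁=6
x̄₂=55.091, s₂=8.624, n₂=22
s_p² = [5·10.431² + 21·8.624²]/26 = 80.9930
SE = √(s_p²·(1/6+1/22)) = 4.1449
t = (29.000−55.091)/4.1449 = -6.2947
df = 26

test statistic = -6.295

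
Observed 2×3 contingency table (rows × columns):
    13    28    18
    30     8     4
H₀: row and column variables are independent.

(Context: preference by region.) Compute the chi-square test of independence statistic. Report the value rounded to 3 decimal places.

test statistic = 24.576

Row totals [59, 42], col totals [43, 36, 22], n=101
χ² = (13−25.12)²/25.12 + (28−21.03)²/21.03 + (18−12.85)²/12.85 + (30−17.88)²/17.88 + (8−14.97)²/14.97 + (4−9.15)²/9.15 = 24.5760
df = 2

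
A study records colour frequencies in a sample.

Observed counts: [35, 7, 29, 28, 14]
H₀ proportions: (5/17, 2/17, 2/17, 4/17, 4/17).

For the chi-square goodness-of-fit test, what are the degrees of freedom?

degrees of freedom = 4

df = k − 1 = 5 − 1 = 4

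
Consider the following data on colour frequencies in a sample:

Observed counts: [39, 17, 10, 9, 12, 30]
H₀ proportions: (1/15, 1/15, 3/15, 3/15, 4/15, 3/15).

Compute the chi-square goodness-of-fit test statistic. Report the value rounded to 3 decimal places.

test statistic = 165.863

n = 117; E_i = n·p_i = [7.80, 7.80, 23.40, 23.40, 31.20, 23.40]
χ² = (39−7.80)²/7.80 + (17−7.80)²/7.80 + (10−23.40)²/23.40 + (9−23.40)²/23.40 + (12−31.20)²/31.20 + (30−23.40)²/23.40 = 165.8632
df = 5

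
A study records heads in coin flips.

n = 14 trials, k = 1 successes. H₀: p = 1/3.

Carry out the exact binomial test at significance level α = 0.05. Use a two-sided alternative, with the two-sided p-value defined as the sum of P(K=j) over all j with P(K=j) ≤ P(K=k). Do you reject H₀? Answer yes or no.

Exact binomial: n=14, k=1, p₀=1/3=0.3333
P(X=j) = C(n,j)·p₀^j·(1−p₀)^(n−j); p = Σ P(X=j) over j with P(X=j) ≤ P(X=1)
p-value (two-sided) = 0.04484
At α=0.05: p < α → reject H₀

reject H₀: yes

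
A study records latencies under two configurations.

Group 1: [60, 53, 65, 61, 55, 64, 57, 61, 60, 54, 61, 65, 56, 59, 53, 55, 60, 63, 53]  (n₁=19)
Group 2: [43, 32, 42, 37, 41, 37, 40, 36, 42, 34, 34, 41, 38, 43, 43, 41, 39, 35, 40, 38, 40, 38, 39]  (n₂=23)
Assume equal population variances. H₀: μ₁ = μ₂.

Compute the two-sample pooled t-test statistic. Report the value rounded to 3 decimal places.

test statistic = 17.776

x̄₁=58.684, s₁=4.110, n₁=19
x̄₂=38.826, s₂=3.128, n₂=23
s_p² = [18·4.110² + 22·3.128²]/40 = 12.9852
SE = √(s_p²·(1/19+1/23)) = 1.1171
t = (58.684−38.826)/1.1171 = 17.7758
df = 40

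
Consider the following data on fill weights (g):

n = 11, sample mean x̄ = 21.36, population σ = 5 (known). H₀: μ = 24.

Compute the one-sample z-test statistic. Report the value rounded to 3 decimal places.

SE = σ/√n = 5/√11 = 1.5076
z = (x̄−μ₀)/SE = (21.36−24)/1.5076 = -1.7512

test statistic = -1.751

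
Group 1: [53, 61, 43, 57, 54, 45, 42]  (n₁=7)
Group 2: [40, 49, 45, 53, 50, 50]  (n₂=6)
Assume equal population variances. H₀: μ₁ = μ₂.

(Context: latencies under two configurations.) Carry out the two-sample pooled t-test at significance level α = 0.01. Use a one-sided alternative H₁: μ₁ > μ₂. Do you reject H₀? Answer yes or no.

x̄₁=50.714, s₁=7.410, n₁=7
x̄₂=47.833, s₂=4.622, n₂=6
s_p² = [6·7.410² + 5·4.622²]/11 = 39.6602
SE = √(s_p²·(1/7+1/6)) = 3.5037
t = (50.714−47.833)/3.5037 = 0.8223
df = 11
p-value (one-sided, H₁ greater) = 0.21420
At α=0.01: p ≥ α → fail to reject H₀

reject H₀: no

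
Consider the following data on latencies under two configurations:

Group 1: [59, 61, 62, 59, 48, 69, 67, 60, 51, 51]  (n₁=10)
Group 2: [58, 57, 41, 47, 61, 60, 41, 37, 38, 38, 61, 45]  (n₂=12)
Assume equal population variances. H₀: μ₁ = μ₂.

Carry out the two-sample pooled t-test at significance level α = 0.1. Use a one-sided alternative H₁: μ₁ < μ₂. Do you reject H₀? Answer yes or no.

reject H₀: no

x̄₁=58.700, s₁=6.881, n₁=10
x̄₂=48.667, s₂=9.939, n₂=12
s_p² = [9·6.881² + 11·9.939²]/20 = 75.6383
SE = √(s_p²·(1/10+1/12)) = 3.7238
t = (58.700−48.667)/3.7238 = 2.6943
df = 20
p-value (one-sided, H₁ less) = 0.99303
At α=0.1: p ≥ α → fail to reject H₀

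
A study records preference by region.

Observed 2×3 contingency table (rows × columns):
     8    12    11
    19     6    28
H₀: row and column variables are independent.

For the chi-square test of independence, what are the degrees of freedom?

df = (r−1)(c−1) = (2−1)·(3−1) = 2

degrees of freedom = 2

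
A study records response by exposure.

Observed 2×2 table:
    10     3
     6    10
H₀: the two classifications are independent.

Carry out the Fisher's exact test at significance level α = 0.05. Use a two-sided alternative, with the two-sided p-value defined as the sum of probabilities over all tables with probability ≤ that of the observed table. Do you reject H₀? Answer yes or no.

Margins: r₁=13, r₂=16, c₁=16, c₂=13, n=29
p_obs = C(13,10)·C(16,6)/C(29,16); sum pmf over tables with pmf ≤ p_obs
p-value (two-sided) = 0.06080
At α=0.05: p ≥ α → fail to reject H₀

reject H₀: no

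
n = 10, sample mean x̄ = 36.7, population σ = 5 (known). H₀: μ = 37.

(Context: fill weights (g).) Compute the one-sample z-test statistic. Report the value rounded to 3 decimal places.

SE = σ/√n = 5/√10 = 1.5811
z = (x̄−μ₀)/SE = (36.7−37)/1.5811 = -0.1897

test statistic = -0.190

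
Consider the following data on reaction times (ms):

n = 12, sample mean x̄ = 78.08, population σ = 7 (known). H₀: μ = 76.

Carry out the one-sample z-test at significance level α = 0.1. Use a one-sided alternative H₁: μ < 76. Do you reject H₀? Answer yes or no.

SE = σ/√n = 7/√12 = 2.0207
z = (x̄−μ₀)/SE = (78.08−76)/2.0207 = 1.0293
p-value (one-sided, H₁ less) = 0.84834
At α=0.1: p ≥ α → fail to reject H₀

reject H₀: no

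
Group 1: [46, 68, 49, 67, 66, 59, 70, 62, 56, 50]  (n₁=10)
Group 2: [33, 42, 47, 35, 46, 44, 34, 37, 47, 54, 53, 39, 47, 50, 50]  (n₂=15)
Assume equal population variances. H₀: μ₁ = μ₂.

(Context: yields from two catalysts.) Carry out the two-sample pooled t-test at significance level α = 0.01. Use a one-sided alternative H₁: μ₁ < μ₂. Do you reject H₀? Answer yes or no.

x̄₁=59.300, s₁=8.706, n₁=10
x̄₂=43.867, s₂=6.885, n₂=15
s_p² = [9·8.706² + 14·6.885²]/23 = 58.5145
SE = √(s_p²·(1/10+1/15)) = 3.1229
t = (59.300−43.867)/3.1229 = 4.9420
df = 23
p-value (one-sided, H₁ less) = 0.99997
At α=0.01: p ≥ α → fail to reject H₀

reject H₀: no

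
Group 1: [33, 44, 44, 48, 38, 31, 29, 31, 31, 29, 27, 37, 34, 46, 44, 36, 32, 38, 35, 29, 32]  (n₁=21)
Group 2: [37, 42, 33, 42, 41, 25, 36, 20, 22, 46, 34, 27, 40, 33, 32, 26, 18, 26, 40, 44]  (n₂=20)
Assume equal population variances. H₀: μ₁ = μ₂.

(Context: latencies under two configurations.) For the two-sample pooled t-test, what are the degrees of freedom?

degrees of freedom = 39

df = n₁ + n₂ − 2 = 21 + 20 − 2 = 39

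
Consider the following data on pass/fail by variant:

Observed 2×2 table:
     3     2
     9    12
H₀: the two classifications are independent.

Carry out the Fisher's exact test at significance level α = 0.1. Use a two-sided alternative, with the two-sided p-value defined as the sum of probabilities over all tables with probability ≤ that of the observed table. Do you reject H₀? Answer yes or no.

Margins: r₁=5, r₂=21, c₁=12, c₂=14, n=26
p_obs = C(5,3)·C(21,9)/C(26,12); sum pmf over tables with pmf ≤ p_obs
p-value (two-sided) = 0.63478
At α=0.1: p ≥ α → fail to reject H₀

reject H₀: no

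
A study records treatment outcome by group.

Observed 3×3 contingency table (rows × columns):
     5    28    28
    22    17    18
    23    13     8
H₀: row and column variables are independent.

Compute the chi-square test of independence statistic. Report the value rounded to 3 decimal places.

Row totals [61, 57, 44], col totals [50, 58, 54], n=162
χ² = (5−18.83)²/18.83 + (28−21.84)²/21.84 + (28−20.33)²/20.33 + (22−17.59)²/17.59 + (17−20.41)²/20.41 + (18−19.00)²/19.00 + (23−13.58)²/13.58 + (13−15.75)²/15.75 + (8−14.67)²/14.67 = 26.5546
df = 4

test statistic = 26.555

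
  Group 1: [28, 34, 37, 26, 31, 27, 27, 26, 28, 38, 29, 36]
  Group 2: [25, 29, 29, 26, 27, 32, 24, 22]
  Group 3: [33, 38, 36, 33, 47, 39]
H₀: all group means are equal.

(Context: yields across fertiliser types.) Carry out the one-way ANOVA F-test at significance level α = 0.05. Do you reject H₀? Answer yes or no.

reject H₀: yes

Group means [30.58, 26.75, 37.67], grand mean 31.038
SSB = Σnᵢ(x̄ᵢ−x̄)² = 413.212; SSW = ΣΣ(x−x̄ᵢ)² = 427.750
MSB = 413.212/2 = 206.6058; MSW = 427.750/23 = 18.5978
F = MSB/MSW = 11.1091
df = (2, 23)
p-value (upper-tail) = 0.00042
At α=0.05: p < α → reject H₀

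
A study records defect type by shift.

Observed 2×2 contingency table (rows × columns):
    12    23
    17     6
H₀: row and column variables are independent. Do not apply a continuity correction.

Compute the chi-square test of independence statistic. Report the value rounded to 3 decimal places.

test statistic = 8.718

Row totals [35, 23], col totals [29, 29], n=58
χ² = (12−17.50)²/17.50 + (23−17.50)²/17.50 + (17−11.50)²/11.50 + (6−11.50)²/11.50 = 8.7180
df = 1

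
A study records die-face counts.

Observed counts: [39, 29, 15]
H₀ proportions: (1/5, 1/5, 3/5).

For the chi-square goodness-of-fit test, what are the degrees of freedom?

degrees of freedom = 2

df = k − 1 = 3 − 1 = 2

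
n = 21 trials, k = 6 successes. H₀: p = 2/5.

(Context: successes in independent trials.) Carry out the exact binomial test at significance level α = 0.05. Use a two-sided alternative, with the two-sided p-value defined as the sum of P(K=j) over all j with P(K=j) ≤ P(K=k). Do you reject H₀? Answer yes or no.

reject H₀: no

Exact binomial: n=21, k=6, p₀=2/5=0.4000
P(X=j) = C(n,j)·p₀^j·(1−p₀)^(n−j); p = Σ P(X=j) over j with P(X=j) ≤ P(X=6)
p-value (two-sided) = 0.37462
At α=0.05: p ≥ α → fail to reject H₀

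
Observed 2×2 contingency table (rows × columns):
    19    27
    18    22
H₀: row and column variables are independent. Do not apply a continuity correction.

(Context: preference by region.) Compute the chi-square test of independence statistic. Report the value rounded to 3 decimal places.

Row totals [46, 40], col totals [37, 49], n=86
χ² = (19−19.79)²/19.79 + (27−26.21)²/26.21 + (18−17.21)²/17.21 + (22−22.79)²/22.79 = 0.1192
df = 1

test statistic = 0.119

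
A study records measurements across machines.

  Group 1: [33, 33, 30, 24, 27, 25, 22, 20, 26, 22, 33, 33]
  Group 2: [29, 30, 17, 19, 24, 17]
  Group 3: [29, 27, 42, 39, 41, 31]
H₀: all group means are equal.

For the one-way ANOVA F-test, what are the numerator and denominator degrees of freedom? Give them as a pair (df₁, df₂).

degrees of freedom = [2, 21]

k = 3 groups, N = 24 total
df = (k−1, N−k) = (3−1, 24−3) = (2, 21)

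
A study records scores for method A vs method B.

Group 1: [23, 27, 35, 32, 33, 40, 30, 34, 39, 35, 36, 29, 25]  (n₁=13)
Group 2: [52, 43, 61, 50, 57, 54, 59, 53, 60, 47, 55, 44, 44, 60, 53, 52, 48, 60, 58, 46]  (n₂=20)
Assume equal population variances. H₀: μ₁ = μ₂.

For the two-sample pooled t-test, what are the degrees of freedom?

df = n₁ + n₂ − 2 = 13 + 20 − 2 = 31

degrees of freedom = 31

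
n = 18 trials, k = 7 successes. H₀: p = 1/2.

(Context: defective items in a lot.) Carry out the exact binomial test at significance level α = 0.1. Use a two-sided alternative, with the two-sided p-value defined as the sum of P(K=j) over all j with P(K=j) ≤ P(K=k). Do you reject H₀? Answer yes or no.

Exact binomial: n=18, k=7, p₀=1/2=0.5000
P(X=j) = C(n,j)·p₀^j·(1−p₀)^(n−j); p = Σ P(X=j) over j with P(X=j) ≤ P(X=7)
p-value (two-sided) = 0.48068
At α=0.1: p ≥ α → fail to reject H₀

reject H₀: no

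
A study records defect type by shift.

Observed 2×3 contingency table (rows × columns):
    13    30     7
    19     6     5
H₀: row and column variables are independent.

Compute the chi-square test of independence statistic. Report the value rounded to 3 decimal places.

test statistic = 13.289

Row totals [50, 30], col totals [32, 36, 12], n=80
χ² = (13−20.00)²/20.00 + (30−22.50)²/22.50 + (7−7.50)²/7.50 + (19−12.00)²/12.00 + (6−13.50)²/13.50 + (5−4.50)²/4.50 = 13.2889
df = 2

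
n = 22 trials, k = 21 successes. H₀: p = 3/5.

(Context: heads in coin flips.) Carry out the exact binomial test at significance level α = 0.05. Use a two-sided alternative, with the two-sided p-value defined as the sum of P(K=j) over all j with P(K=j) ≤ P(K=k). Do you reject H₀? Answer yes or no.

reject H₀: yes

Exact binomial: n=22, k=21, p₀=3/5=0.6000
P(X=j) = C(n,j)·p₀^j·(1−p₀)^(n−j); p = Σ P(X=j) over j with P(X=j) ≤ P(X=21)
p-value (two-sided) = 0.00028
At α=0.05: p < α → reject H₀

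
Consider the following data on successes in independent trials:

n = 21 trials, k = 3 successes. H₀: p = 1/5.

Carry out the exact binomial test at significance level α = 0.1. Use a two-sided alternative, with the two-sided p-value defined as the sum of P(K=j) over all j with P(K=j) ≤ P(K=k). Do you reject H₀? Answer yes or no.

Exact binomial: n=21, k=3, p₀=1/5=0.2000
P(X=j) = C(n,j)·p₀^j·(1−p₀)^(n−j); p = Σ P(X=j) over j with P(X=j) ≤ P(X=3)
p-value (two-sided) = 0.78437
At α=0.1: p ≥ α → fail to reject H₀

reject H₀: no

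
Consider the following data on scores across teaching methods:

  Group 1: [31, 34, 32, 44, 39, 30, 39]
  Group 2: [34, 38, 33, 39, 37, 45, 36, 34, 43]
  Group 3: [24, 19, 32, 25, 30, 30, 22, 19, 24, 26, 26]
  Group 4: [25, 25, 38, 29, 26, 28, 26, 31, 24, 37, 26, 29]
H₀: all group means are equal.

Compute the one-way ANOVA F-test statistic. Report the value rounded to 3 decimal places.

test statistic = 16.078

Group means [35.57, 37.67, 25.18, 28.67], grand mean 31.000
SSB = Σnᵢ(x̄ᵢ−x̄)² = 983.983; SSW = ΣΣ(x−x̄ᵢ)² = 714.017
MSB = 983.983/3 = 327.9942; MSW = 714.017/35 = 20.4005
F = MSB/MSW = 16.0778
df = (3, 35)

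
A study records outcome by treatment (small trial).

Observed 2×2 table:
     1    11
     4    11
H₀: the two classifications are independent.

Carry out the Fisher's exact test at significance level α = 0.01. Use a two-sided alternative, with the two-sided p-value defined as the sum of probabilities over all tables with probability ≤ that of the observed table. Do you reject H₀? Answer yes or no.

Margins: r₁=12, r₂=15, c₁=5, c₂=22, n=27
p_obs = C(12,1)·C(15,4)/C(27,5); sum pmf over tables with pmf ≤ p_obs
p-value (two-sided) = 0.34188
At α=0.01: p ≥ α → fail to reject H₀

reject H₀: no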